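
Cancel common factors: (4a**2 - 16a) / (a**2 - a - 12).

Apply the Euclidean algorithm:
  4a**2 - 16a = (4)(a**2 - a - 12) + (-12a + 48)
  a**2 - a - 12 = (-(1/12)a - 1/4)(-12a + 48) + (0)
Last nonzero remainder: -12a + 48. Dividing through by -12 gives the monic gcd a - 4.
Cancel a - 4 from numerator and denominator to get the reduced form.

(4a)/(a + 3)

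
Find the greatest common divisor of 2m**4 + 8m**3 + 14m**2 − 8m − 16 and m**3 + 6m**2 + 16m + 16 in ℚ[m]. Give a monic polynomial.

m**2 + 4m + 8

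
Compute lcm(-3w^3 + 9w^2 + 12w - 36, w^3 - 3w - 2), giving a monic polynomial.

w^5 - w^4 - 9w^3 + w^2 + 20w + 12

Apply the Euclidean algorithm:
  -3w^3 + 9w^2 + 12w - 36 = (-3)(w^3 - 3w - 2) + (9w^2 + 3w - 42)
  w^3 - 3w - 2 = ((1/9)w - 1/27)(9w^2 + 3w - 42) + ((16/9)w - 32/9)
  9w^2 + 3w - 42 = ((81/16)w + 189/16)((16/9)w - 32/9) + (0)
Last nonzero remainder: (16/9)w - 32/9. Dividing through by 16/9 gives the monic gcd w - 2.
Then lcm(f, g) = f·g / gcd(f, g); expanding and making the result monic gives the answer.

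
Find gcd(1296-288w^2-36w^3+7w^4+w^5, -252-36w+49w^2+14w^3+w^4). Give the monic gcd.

Euclidean algorithm in ℚ[w]:
  w^5+7w^4-36w^3-288w^2+1296 = (w-7)(w^4+14w^3+49w^2-36w-252) + (13w^3+91w^2-468)
  w^4+14w^3+49w^2-36w-252 = ((1/13)w+7/13)(13w^3+91w^2-468) + (0)
Last nonzero remainder: 13w^3+91w^2-468. Dividing through by 13 gives the monic gcd w^3+7w^2-36.

-36+7w^2+w^3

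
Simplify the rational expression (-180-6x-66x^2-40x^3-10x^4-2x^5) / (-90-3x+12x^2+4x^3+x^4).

(-4+2x-2x^2)/(-2+x)

Euclidean algorithm in ℚ[x]:
  -2x^5-10x^4-40x^3-66x^2-6x-180 = (-2x-2)(x^4+4x^3+12x^2-3x-90) + (-8x^3-48x^2-192x-360)
  x^4+4x^3+12x^2-3x-90 = (-(1/8)x+1/4)(-8x^3-48x^2-192x-360) + (0)
Last nonzero remainder: -8x^3-48x^2-192x-360. Dividing through by -8 gives the monic gcd x^3+6x^2+24x+45.
Cancel x^3+6x^2+24x+45 from numerator and denominator to get the reduced form.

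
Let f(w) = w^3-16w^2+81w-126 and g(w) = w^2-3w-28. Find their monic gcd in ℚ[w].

w-7

Apply the Euclidean algorithm:
  w^3-16w^2+81w-126 = (w-13)(w^2-3w-28) + (70w-490)
  w^2-3w-28 = ((1/70)w+2/35)(70w-490) + (0)
Last nonzero remainder: 70w-490. Dividing through by 70 gives the monic gcd w-7.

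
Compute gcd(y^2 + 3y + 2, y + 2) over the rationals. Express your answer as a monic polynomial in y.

Apply the Euclidean algorithm:
  y^2 + 3y + 2 = (y + 1)(y + 2) + (0)
The last nonzero remainder y + 2 is already monic.

y + 2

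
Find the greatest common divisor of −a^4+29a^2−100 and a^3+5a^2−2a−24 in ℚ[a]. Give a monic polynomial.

a−2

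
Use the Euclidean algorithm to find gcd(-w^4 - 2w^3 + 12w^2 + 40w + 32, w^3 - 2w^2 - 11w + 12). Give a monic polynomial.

Apply the Euclidean algorithm:
  -w^4 - 2w^3 + 12w^2 + 40w + 32 = (-w - 4)(w^3 - 2w^2 - 11w + 12) + (-7w^2 + 8w + 80)
  w^3 - 2w^2 - 11w + 12 = (-(1/7)w + 6/49)(-7w^2 + 8w + 80) + (-(27/49)w + 108/49)
  -7w^2 + 8w + 80 = ((343/27)w + 980/27)(-(27/49)w + 108/49) + (0)
Last nonzero remainder: -(27/49)w + 108/49. Dividing through by -27/49 gives the monic gcd w - 4.

w - 4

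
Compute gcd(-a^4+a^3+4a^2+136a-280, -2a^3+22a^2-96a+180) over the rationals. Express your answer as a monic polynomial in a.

Repeated division with remainder:
  -a^4+a^3+4a^2+136a-280 = ((1/2)a+5)(-2a^3+22a^2-96a+180) + (-58a^2+526a-1180)
  -2a^3+22a^2-96a+180 = ((1/29)a-56/841)(-58a^2+526a-1180) + (-(17060/841)a+85300/841)
  -58a^2+526a-1180 = ((24389/8530)a-49619/4265)(-(17060/841)a+85300/841) + (0)
Last nonzero remainder: -(17060/841)a+85300/841. Dividing through by -17060/841 gives the monic gcd a-5.

a-5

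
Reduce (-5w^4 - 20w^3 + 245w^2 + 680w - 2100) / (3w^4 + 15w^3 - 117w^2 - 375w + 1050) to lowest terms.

By polynomial division,
  -5w^4 - 20w^3 + 245w^2 + 680w - 2100 = (-5/3)(3w^4 + 15w^3 - 117w^2 - 375w + 1050) + (5w^3 + 50w^2 + 55w - 350)
  3w^4 + 15w^3 - 117w^2 - 375w + 1050 = ((3/5)w - 3)(5w^3 + 50w^2 + 55w - 350) + (0)
Last nonzero remainder: 5w^3 + 50w^2 + 55w - 350. Dividing through by 5 gives the monic gcd w^3 + 10w^2 + 11w - 70.
Cancel w^3 + 10w^2 + 11w - 70 from numerator and denominator to get the reduced form.

(-5w + 30)/(3w - 15)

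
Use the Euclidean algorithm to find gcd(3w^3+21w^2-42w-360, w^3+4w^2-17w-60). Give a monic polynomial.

w^2+w-20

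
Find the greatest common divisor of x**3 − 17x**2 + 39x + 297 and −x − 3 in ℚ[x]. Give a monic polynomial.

x + 3

By polynomial division,
  x**3 − 17x**2 + 39x + 297 = (−x**2 + 20x − 99)(−x − 3) + (0)
Last nonzero remainder: −x − 3. Dividing through by −1 gives the monic gcd x + 3.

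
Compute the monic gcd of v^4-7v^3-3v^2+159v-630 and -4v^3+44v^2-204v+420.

v^2-6v+21

Apply the Euclidean algorithm:
  v^4-7v^3-3v^2+159v-630 = (-(1/4)v-1)(-4v^3+44v^2-204v+420) + (-10v^2+60v-210)
  -4v^3+44v^2-204v+420 = ((2/5)v-2)(-10v^2+60v-210) + (0)
Last nonzero remainder: -10v^2+60v-210. Dividing through by -10 gives the monic gcd v^2-6v+21.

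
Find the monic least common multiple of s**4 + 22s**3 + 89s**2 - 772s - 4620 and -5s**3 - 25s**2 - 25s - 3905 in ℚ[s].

s**6 + 16s**5 + 28s**4 + 256s**3 + 6331s**2 - 27092s - 328020

Euclidean algorithm in ℚ[s]:
  s**4 + 22s**3 + 89s**2 - 772s - 4620 = (-(1/5)s - 17/5)(-5s**3 - 25s**2 - 25s - 3905) + (-s**2 - 1638s - 17897)
  -5s**3 - 25s**2 - 25s - 3905 = (5s - 8165)(-s**2 - 1638s - 17897) + (-13284810s - 146132910)
  -s**2 - 1638s - 17897 = ((1/13284810)s + 1627/13284810)(-13284810s - 146132910) + (0)
Last nonzero remainder: -13284810s - 146132910. Dividing through by -13284810 gives the monic gcd s + 11.
Then lcm(f, g) = f·g / gcd(f, g); expanding and making the result monic gives the answer.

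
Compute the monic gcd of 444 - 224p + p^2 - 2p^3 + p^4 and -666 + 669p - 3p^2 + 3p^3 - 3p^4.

-222 + p + p^3

Apply the Euclidean algorithm:
  p^4 - 2p^3 + p^2 - 224p + 444 = (-1/3)(-3p^4 + 3p^3 - 3p^2 + 669p - 666) + (-p^3 - p + 222)
  -3p^4 + 3p^3 - 3p^2 + 669p - 666 = (3p - 3)(-p^3 - p + 222) + (0)
Last nonzero remainder: -p^3 - p + 222. Dividing through by -1 gives the monic gcd p^3 + p - 222.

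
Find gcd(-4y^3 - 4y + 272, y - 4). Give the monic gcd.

Euclidean algorithm in ℚ[y]:
  -4y^3 - 4y + 272 = (-4y^2 - 16y - 68)(y - 4) + (0)
The last nonzero remainder y - 4 is already monic.

y - 4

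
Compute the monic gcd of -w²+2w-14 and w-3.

1

Repeated division with remainder:
  -w²+2w-14 = (-w-1)(w-3) + (-17)
  w-3 = (-(1/17)w+3/17)(-17) + (0)
The last nonzero remainder is the constant -17, so the polynomials are coprime and gcd = 1.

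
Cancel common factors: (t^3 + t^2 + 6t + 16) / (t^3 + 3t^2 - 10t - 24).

(t^2 - t + 8)/(t^2 + t - 12)

By polynomial division,
  t^3 + t^2 + 6t + 16 = (t^3 + 3t^2 - 10t - 24) + (-2t^2 + 16t + 40)
  t^3 + 3t^2 - 10t - 24 = (-(1/2)t - 11/2)(-2t^2 + 16t + 40) + (98t + 196)
  -2t^2 + 16t + 40 = (-(1/49)t + 10/49)(98t + 196) + (0)
Last nonzero remainder: 98t + 196. Dividing through by 98 gives the monic gcd t + 2.
Cancel t + 2 from numerator and denominator to get the reduced form.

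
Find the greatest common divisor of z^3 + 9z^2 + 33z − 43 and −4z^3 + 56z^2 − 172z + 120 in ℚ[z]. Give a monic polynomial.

Euclidean algorithm in ℚ[z]:
  z^3 + 9z^2 + 33z − 43 = (−1/4)(−4z^3 + 56z^2 − 172z + 120) + (23z^2 − 10z − 13)
  −4z^3 + 56z^2 − 172z + 120 = (−(4/23)z + 1248/529)(23z^2 − 10z − 13) + (−(79704/529)z + 79704/529)
  23z^2 − 10z − 13 = (−(12167/79704)z − 6877/79704)(−(79704/529)z + 79704/529) + (0)
Last nonzero remainder: −(79704/529)z + 79704/529. Dividing through by −79704/529 gives the monic gcd z − 1.

z − 1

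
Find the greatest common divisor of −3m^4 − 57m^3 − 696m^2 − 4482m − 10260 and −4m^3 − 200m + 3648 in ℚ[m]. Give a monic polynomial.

Euclidean algorithm in ℚ[m]:
  −3m^4 − 57m^3 − 696m^2 − 4482m − 10260 = ((3/4)m + 57/4)(−4m^3 − 200m + 3648) + (−546m^2 − 4368m − 62244)
  −4m^3 − 200m + 3648 = ((2/273)m − 16/273)(−546m^2 − 4368m − 62244) + (0)
Last nonzero remainder: −546m^2 − 4368m − 62244. Dividing through by −546 gives the monic gcd m^2 + 8m + 114.

m^2 + 8m + 114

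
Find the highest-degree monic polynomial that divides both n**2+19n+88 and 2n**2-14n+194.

Euclidean algorithm in ℚ[n]:
  n**2+19n+88 = (1/2)(2n**2-14n+194) + (26n-9)
  2n**2-14n+194 = ((1/13)n-173/338)(26n-9) + (64015/338)
  26n-9 = ((8788/64015)n-3042/64015)(64015/338) + (0)
The last nonzero remainder is the constant 64015/338, so the polynomials are coprime and gcd = 1.

1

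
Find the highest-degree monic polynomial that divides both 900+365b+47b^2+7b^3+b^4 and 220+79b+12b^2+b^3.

5+b

Apply the Euclidean algorithm:
  b^4+7b^3+47b^2+365b+900 = (b−5)(b^3+12b^2+79b+220) + (28b^2+540b+2000)
  b^3+12b^2+79b+220 = ((1/28)b−51/196)(28b^2+540b+2000) + ((7256/49)b+36280/49)
  28b^2+540b+2000 = ((343/1814)b+2450/907)((7256/49)b+36280/49) + (0)
Last nonzero remainder: (7256/49)b+36280/49. Dividing through by 7256/49 gives the monic gcd b+5.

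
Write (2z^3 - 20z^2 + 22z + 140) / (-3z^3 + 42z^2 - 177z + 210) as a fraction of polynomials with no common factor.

(-2z - 4)/(3z - 6)

By polynomial division,
  2z^3 - 20z^2 + 22z + 140 = (-2/3)(-3z^3 + 42z^2 - 177z + 210) + (8z^2 - 96z + 280)
  -3z^3 + 42z^2 - 177z + 210 = (-(3/8)z + 3/4)(8z^2 - 96z + 280) + (0)
Last nonzero remainder: 8z^2 - 96z + 280. Dividing through by 8 gives the monic gcd z^2 - 12z + 35.
Cancel z^2 - 12z + 35 from numerator and denominator to get the reduced form.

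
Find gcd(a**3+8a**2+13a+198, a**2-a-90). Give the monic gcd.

a+9

By polynomial division,
  a**3+8a**2+13a+198 = (a+9)(a**2-a-90) + (112a+1008)
  a**2-a-90 = ((1/112)a-5/56)(112a+1008) + (0)
Last nonzero remainder: 112a+1008. Dividing through by 112 gives the monic gcd a+9.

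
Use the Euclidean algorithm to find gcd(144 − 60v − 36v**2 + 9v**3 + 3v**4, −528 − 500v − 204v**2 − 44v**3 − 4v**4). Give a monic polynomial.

Repeated division with remainder:
  3v**4 + 9v**3 − 36v**2 − 60v + 144 = (−3/4)(−4v**4 − 44v**3 − 204v**2 − 500v − 528) + (−24v**3 − 189v**2 − 435v − 252)
  −4v**4 − 44v**3 − 204v**2 − 500v − 528 = ((1/6)v + 25/48)(−24v**3 − 189v**2 − 435v − 252) + (−(529/16)v**2 − (3703/16)v − 1587/4)
  −24v**3 − 189v**2 − 435v − 252 = ((384/529)v + 336/529)(−(529/16)v**2 − (3703/16)v − 1587/4) + (0)
Last nonzero remainder: −(529/16)v**2 − (3703/16)v − 1587/4. Dividing through by −529/16 gives the monic gcd v**2 + 7v + 12.

12 + 7v + v**2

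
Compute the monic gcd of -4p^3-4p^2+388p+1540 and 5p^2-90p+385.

p-11

Euclidean algorithm in ℚ[p]:
  -4p^3-4p^2+388p+1540 = (-(4/5)p-76/5)(5p^2-90p+385) + (-672p+7392)
  5p^2-90p+385 = (-(5/672)p+5/96)(-672p+7392) + (0)
Last nonzero remainder: -672p+7392. Dividing through by -672 gives the monic gcd p-11.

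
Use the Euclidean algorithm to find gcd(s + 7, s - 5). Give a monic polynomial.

Apply the Euclidean algorithm:
  s + 7 = (s - 5) + (12)
  s - 5 = ((1/12)s - 5/12)(12) + (0)
The last nonzero remainder is the constant 12, so the polynomials are coprime and gcd = 1.

1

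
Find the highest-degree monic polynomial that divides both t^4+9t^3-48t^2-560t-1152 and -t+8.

t-8

By polynomial division,
  t^4+9t^3-48t^2-560t-1152 = (-t^3-17t^2-88t-144)(-t+8) + (0)
Last nonzero remainder: -t+8. Dividing through by -1 gives the monic gcd t-8.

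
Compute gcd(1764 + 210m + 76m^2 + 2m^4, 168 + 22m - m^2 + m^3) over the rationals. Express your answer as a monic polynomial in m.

Apply the Euclidean algorithm:
  2m^4 + 76m^2 + 210m + 1764 = (2m + 2)(m^3 - m^2 + 22m + 168) + (34m^2 - 170m + 1428)
  m^3 - m^2 + 22m + 168 = ((1/34)m + 2/17)(34m^2 - 170m + 1428) + (0)
Last nonzero remainder: 34m^2 - 170m + 1428. Dividing through by 34 gives the monic gcd m^2 - 5m + 42.

42 - 5m + m^2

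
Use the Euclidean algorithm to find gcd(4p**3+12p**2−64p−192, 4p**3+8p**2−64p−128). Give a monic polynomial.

p**2−16

Apply the Euclidean algorithm:
  4p**3+12p**2−64p−192 = (4p**3+8p**2−64p−128) + (4p**2−64)
  4p**3+8p**2−64p−128 = (p+2)(4p**2−64) + (0)
Last nonzero remainder: 4p**2−64. Dividing through by 4 gives the monic gcd p**2−16.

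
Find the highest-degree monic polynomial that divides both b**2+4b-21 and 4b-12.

b-3

Apply the Euclidean algorithm:
  b**2+4b-21 = ((1/4)b+7/4)(4b-12) + (0)
Last nonzero remainder: 4b-12. Dividing through by 4 gives the monic gcd b-3.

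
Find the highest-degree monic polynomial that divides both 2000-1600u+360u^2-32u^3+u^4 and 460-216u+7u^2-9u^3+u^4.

20-12u+u^2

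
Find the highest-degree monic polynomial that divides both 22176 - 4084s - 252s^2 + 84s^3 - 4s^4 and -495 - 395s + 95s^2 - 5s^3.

99 - 20s + s^2

By polynomial division,
  -4s^4 + 84s^3 - 252s^2 - 4084s + 22176 = ((4/5)s - 8/5)(-5s^3 + 95s^2 - 395s - 495) + (216s^2 - 4320s + 21384)
  -5s^3 + 95s^2 - 395s - 495 = (-(5/216)s - 5/216)(216s^2 - 4320s + 21384) + (0)
Last nonzero remainder: 216s^2 - 4320s + 21384. Dividing through by 216 gives the monic gcd s^2 - 20s + 99.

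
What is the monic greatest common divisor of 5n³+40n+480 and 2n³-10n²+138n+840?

n+4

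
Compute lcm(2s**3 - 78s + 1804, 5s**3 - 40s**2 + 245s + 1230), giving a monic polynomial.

s**4 + 3s**3 - 39s**2 + 785s + 2706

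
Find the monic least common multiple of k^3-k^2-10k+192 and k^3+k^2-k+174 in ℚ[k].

By polynomial division,
  k^3-k^2-10k+192 = (k^3+k^2-k+174) + (-2k^2-9k+18)
  k^3+k^2-k+174 = (-(1/2)k+7/4)(-2k^2-9k+18) + ((95/4)k+285/2)
  -2k^2-9k+18 = (-(8/95)k+12/95)((95/4)k+285/2) + (0)
Last nonzero remainder: (95/4)k+285/2. Dividing through by 95/4 gives the monic gcd k+6.
Then lcm(f, g) = f·g / gcd(f, g); expanding and making the result monic gives the answer.

k^5-6k^4+24k^3+213k^2-1250k+5568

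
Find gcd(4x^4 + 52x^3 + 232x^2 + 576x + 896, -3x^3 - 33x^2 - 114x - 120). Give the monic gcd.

x + 4

Repeated division with remainder:
  4x^4 + 52x^3 + 232x^2 + 576x + 896 = (-(4/3)x - 8/3)(-3x^3 - 33x^2 - 114x - 120) + (-8x^2 + 112x + 576)
  -3x^3 - 33x^2 - 114x - 120 = ((3/8)x + 75/8)(-8x^2 + 112x + 576) + (-1380x - 5520)
  -8x^2 + 112x + 576 = ((2/345)x - 12/115)(-1380x - 5520) + (0)
Last nonzero remainder: -1380x - 5520. Dividing through by -1380 gives the monic gcd x + 4.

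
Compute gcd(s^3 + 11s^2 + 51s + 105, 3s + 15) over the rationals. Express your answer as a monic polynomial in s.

Repeated division with remainder:
  s^3 + 11s^2 + 51s + 105 = ((1/3)s^2 + 2s + 7)(3s + 15) + (0)
Last nonzero remainder: 3s + 15. Dividing through by 3 gives the monic gcd s + 5.

s + 5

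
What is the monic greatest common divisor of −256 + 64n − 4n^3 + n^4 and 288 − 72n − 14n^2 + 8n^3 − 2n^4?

16 − 4n + n^2

Apply the Euclidean algorithm:
  n^4 − 4n^3 + 64n − 256 = (−1/2)(−2n^4 + 8n^3 − 14n^2 − 72n + 288) + (−7n^2 + 28n − 112)
  −2n^4 + 8n^3 − 14n^2 − 72n + 288 = ((2/7)n^2 − 18/7)(−7n^2 + 28n − 112) + (0)
Last nonzero remainder: −7n^2 + 28n − 112. Dividing through by −7 gives the monic gcd n^2 − 4n + 16.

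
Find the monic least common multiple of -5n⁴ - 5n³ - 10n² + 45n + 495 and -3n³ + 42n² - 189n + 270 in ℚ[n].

n⁶ - 10n⁵ + 21n⁴ - n³ + 60n² + 819n - 2970

Apply the Euclidean algorithm:
  -5n⁴ - 5n³ - 10n² + 45n + 495 = ((5/3)n + 25)(-3n³ + 42n² - 189n + 270) + (-745n² + 4320n - 6255)
  -3n³ + 42n² - 189n + 270 = ((3/745)n - 3666/111005)(-745n² + 4320n - 6255) + (-(469368/22201)n + 1408104/22201)
  -745n² + 4320n - 6255 = ((16539745/469368)n - 15429695/156456)(-(469368/22201)n + 1408104/22201) + (0)
Last nonzero remainder: -(469368/22201)n + 1408104/22201. Dividing through by -469368/22201 gives the monic gcd n - 3.
Then lcm(f, g) = f·g / gcd(f, g); expanding and making the result monic gives the answer.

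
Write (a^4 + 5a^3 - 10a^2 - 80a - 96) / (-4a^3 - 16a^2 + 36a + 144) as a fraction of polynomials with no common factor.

(-a^2 + 2a + 8)/(4a - 12)

By polynomial division,
  a^4 + 5a^3 - 10a^2 - 80a - 96 = (-(1/4)a - 1/4)(-4a^3 - 16a^2 + 36a + 144) + (-5a^2 - 35a - 60)
  -4a^3 - 16a^2 + 36a + 144 = ((4/5)a - 12/5)(-5a^2 - 35a - 60) + (0)
Last nonzero remainder: -5a^2 - 35a - 60. Dividing through by -5 gives the monic gcd a^2 + 7a + 12.
Cancel a^2 + 7a + 12 from numerator and denominator to get the reduced form.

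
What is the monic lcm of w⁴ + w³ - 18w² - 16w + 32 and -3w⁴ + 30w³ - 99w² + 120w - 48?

By polynomial division,
  w⁴ + w³ - 18w² - 16w + 32 = (-1/3)(-3w⁴ + 30w³ - 99w² + 120w - 48) + (11w³ - 51w² + 24w + 16)
  -3w⁴ + 30w³ - 99w² + 120w - 48 = (-(3/11)w + 177/121)(11w³ - 51w² + 24w + 16) + (-(2160/121)w² + (10800/121)w - 8640/121)
  11w³ - 51w² + 24w + 16 = (-(1331/2160)w - 121/540)(-(2160/121)w² + (10800/121)w - 8640/121) + (0)
Last nonzero remainder: -(2160/121)w² + (10800/121)w - 8640/121. Dividing through by -2160/121 gives the monic gcd w² - 5w + 4.
Then lcm(f, g) = f·g / gcd(f, g); expanding and making the result monic gives the answer.

w⁶ - 4w⁵ - 19w⁴ + 78w³ + 40w² - 224w + 128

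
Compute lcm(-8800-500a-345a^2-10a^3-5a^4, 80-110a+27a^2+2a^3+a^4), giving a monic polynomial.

3520-5080a+1598a^2-103a^3+65a^4-a^5+a^6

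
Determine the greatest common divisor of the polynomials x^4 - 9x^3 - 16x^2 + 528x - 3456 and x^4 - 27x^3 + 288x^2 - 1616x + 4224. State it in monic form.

x^2 - 8x + 48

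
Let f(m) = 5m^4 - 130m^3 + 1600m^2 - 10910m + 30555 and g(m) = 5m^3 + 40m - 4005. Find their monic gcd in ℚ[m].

Repeated division with remainder:
  5m^4 - 130m^3 + 1600m^2 - 10910m + 30555 = (m - 26)(5m^3 + 40m - 4005) + (1560m^2 - 5865m - 73575)
  5m^3 + 40m - 4005 = ((1/312)m + 391/32448)(1560m^2 - 5865m - 73575) + ((3747645/10816)m - 33728805/10816)
  1560m^2 - 5865m - 73575 = ((1124864/249843)m + 5894720/249843)((3747645/10816)m - 33728805/10816) + (0)
Last nonzero remainder: (3747645/10816)m - 33728805/10816. Dividing through by 3747645/10816 gives the monic gcd m - 9.

m - 9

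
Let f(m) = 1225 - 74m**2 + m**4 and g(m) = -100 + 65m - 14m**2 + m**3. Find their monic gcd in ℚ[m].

-5 + m

Repeated division with remainder:
  m**4 - 74m**2 + 1225 = (m + 14)(m**3 - 14m**2 + 65m - 100) + (57m**2 - 810m + 2625)
  m**3 - 14m**2 + 65m - 100 = ((1/57)m + 4/1083)(57m**2 - 810m + 2625) + ((7920/361)m - 39600/361)
  57m**2 - 810m + 2625 = ((6859/2640)m - 12635/528)((7920/361)m - 39600/361) + (0)
Last nonzero remainder: (7920/361)m - 39600/361. Dividing through by 7920/361 gives the monic gcd m - 5.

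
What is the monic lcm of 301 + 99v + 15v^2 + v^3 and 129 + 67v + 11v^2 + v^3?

903 + 598v + 144v^2 + 18v^3 + v^4

By polynomial division,
  v^3 + 15v^2 + 99v + 301 = (v^3 + 11v^2 + 67v + 129) + (4v^2 + 32v + 172)
  v^3 + 11v^2 + 67v + 129 = ((1/4)v + 3/4)(4v^2 + 32v + 172) + (0)
Last nonzero remainder: 4v^2 + 32v + 172. Dividing through by 4 gives the monic gcd v^2 + 8v + 43.
Then lcm(f, g) = f·g / gcd(f, g); expanding and making the result monic gives the answer.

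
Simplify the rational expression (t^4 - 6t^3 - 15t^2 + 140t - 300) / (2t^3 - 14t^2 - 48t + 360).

(t^2 - 5t + 10)/(2t - 12)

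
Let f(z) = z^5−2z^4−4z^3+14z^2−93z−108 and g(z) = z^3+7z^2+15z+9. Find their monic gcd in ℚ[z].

z^2+4z+3

Apply the Euclidean algorithm:
  z^5−2z^4−4z^3+14z^2−93z−108 = (z^2−9z+44)(z^3+7z^2+15z+9) + (−168z^2−672z−504)
  z^3+7z^2+15z+9 = (−(1/168)z−1/56)(−168z^2−672z−504) + (0)
Last nonzero remainder: −168z^2−672z−504. Dividing through by −168 gives the monic gcd z^2+4z+3.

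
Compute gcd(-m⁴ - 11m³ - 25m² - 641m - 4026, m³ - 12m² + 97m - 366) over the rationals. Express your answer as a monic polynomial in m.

Euclidean algorithm in ℚ[m]:
  -m⁴ - 11m³ - 25m² - 641m - 4026 = (-m - 23)(m³ - 12m² + 97m - 366) + (-204m² + 1224m - 12444)
  m³ - 12m² + 97m - 366 = (-(1/204)m + 1/34)(-204m² + 1224m - 12444) + (0)
Last nonzero remainder: -204m² + 1224m - 12444. Dividing through by -204 gives the monic gcd m² - 6m + 61.

m² - 6m + 61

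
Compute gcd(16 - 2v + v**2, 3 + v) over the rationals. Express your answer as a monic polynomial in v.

1

Apply the Euclidean algorithm:
  v**2 - 2v + 16 = (v - 5)(v + 3) + (31)
  v + 3 = ((1/31)v + 3/31)(31) + (0)
The last nonzero remainder is the constant 31, so the polynomials are coprime and gcd = 1.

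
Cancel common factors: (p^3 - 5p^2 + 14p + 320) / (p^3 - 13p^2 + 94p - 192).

Apply the Euclidean algorithm:
  p^3 - 5p^2 + 14p + 320 = (p^3 - 13p^2 + 94p - 192) + (8p^2 - 80p + 512)
  p^3 - 13p^2 + 94p - 192 = ((1/8)p - 3/8)(8p^2 - 80p + 512) + (0)
Last nonzero remainder: 8p^2 - 80p + 512. Dividing through by 8 gives the monic gcd p^2 - 10p + 64.
Cancel p^2 - 10p + 64 from numerator and denominator to get the reduced form.

(p + 5)/(p - 3)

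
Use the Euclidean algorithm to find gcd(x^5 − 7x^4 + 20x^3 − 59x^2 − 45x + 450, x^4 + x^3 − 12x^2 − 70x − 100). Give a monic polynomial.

By polynomial division,
  x^5 − 7x^4 + 20x^3 − 59x^2 − 45x + 450 = (x − 8)(x^4 + x^3 − 12x^2 − 70x − 100) + (40x^3 − 85x^2 − 505x − 350)
  x^4 + x^3 − 12x^2 − 70x − 100 = ((1/40)x + 5/64)(40x^3 − 85x^2 − 505x − 350) + ((465/64)x^2 − (1395/64)x − 2325/32)
  40x^3 − 85x^2 − 505x − 350 = ((512/93)x + 448/93)((465/64)x^2 − (1395/64)x − 2325/32) + (0)
Last nonzero remainder: (465/64)x^2 − (1395/64)x − 2325/32. Dividing through by 465/64 gives the monic gcd x^2 − 3x − 10.

x^2 − 3x − 10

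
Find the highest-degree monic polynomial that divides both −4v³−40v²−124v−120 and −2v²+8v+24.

v+2

Repeated division with remainder:
  −4v³−40v²−124v−120 = (2v+28)(−2v²+8v+24) + (−396v−792)
  −2v²+8v+24 = ((1/198)v−1/33)(−396v−792) + (0)
Last nonzero remainder: −396v−792. Dividing through by −396 gives the monic gcd v+2.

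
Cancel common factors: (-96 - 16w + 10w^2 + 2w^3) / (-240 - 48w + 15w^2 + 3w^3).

By polynomial division,
  2w^3 + 10w^2 - 16w - 96 = (2/3)(3w^3 + 15w^2 - 48w - 240) + (16w + 64)
  3w^3 + 15w^2 - 48w - 240 = ((3/16)w^2 + (3/16)w - 15/4)(16w + 64) + (0)
Last nonzero remainder: 16w + 64. Dividing through by 16 gives the monic gcd w + 4.
Cancel w + 4 from numerator and denominator to get the reduced form.

(-24 + 2w + 2w^2)/(-60 + 3w + 3w^2)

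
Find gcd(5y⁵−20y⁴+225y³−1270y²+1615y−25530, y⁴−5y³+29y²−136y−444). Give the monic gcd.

y³−7y²+43y−222

By polynomial division,
  5y⁵−20y⁴+225y³−1270y²+1615y−25530 = (5y+5)(y⁴−5y³+29y²−136y−444) + (105y³−735y²+4515y−23310)
  y⁴−5y³+29y²−136y−444 = ((1/105)y+2/105)(105y³−735y²+4515y−23310) + (0)
Last nonzero remainder: 105y³−735y²+4515y−23310. Dividing through by 105 gives the monic gcd y³−7y²+43y−222.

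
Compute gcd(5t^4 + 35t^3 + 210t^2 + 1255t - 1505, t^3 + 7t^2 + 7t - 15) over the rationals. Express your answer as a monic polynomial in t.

t - 1

By polynomial division,
  5t^4 + 35t^3 + 210t^2 + 1255t - 1505 = (5t)(t^3 + 7t^2 + 7t - 15) + (175t^2 + 1330t - 1505)
  t^3 + 7t^2 + 7t - 15 = ((1/175)t - 3/875)(175t^2 + 1330t - 1505) + ((504/25)t - 504/25)
  175t^2 + 1330t - 1505 = ((625/72)t + 5375/72)((504/25)t - 504/25) + (0)
Last nonzero remainder: (504/25)t - 504/25. Dividing through by 504/25 gives the monic gcd t - 1.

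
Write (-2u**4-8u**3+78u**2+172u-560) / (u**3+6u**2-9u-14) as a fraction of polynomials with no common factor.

(-2u**2+2u+40)/(u+1)

Apply the Euclidean algorithm:
  -2u**4-8u**3+78u**2+172u-560 = (-2u+4)(u**3+6u**2-9u-14) + (36u**2+180u-504)
  u**3+6u**2-9u-14 = ((1/36)u+1/36)(36u**2+180u-504) + (0)
Last nonzero remainder: 36u**2+180u-504. Dividing through by 36 gives the monic gcd u**2+5u-14.
Cancel u**2+5u-14 from numerator and denominator to get the reduced form.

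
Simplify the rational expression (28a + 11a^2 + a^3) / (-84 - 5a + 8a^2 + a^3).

(a)/(-3 + a)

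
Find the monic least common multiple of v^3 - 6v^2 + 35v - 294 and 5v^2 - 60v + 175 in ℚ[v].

v^4 - 11v^3 + 65v^2 - 469v + 1470

By polynomial division,
  v^3 - 6v^2 + 35v - 294 = ((1/5)v + 6/5)(5v^2 - 60v + 175) + (72v - 504)
  5v^2 - 60v + 175 = ((5/72)v - 25/72)(72v - 504) + (0)
Last nonzero remainder: 72v - 504. Dividing through by 72 gives the monic gcd v - 7.
Then lcm(f, g) = f·g / gcd(f, g); expanding and making the result monic gives the answer.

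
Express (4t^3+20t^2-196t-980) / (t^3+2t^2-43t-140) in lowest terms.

(4t+28)/(t+4)

Repeated division with remainder:
  4t^3+20t^2-196t-980 = (4)(t^3+2t^2-43t-140) + (12t^2-24t-420)
  t^3+2t^2-43t-140 = ((1/12)t+1/3)(12t^2-24t-420) + (0)
Last nonzero remainder: 12t^2-24t-420. Dividing through by 12 gives the monic gcd t^2-2t-35.
Cancel t^2-2t-35 from numerator and denominator to get the reduced form.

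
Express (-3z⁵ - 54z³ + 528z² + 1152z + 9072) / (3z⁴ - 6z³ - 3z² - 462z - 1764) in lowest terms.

By polynomial division,
  -3z⁵ - 54z³ + 528z² + 1152z + 9072 = (-z - 2)(3z⁴ - 6z³ - 3z² - 462z - 1764) + (-69z³ + 60z² - 1536z + 5544)
  3z⁴ - 6z³ - 3z² - 462z - 1764 = (-(1/23)z + 26/529)(-69z³ + 60z² - 1536z + 5544) + (-(38475/529)z² - (76950/529)z - 1077300/529)
  -69z³ + 60z² - 1536z + 5544 = ((12167/12825)z - 11638/4275)(-(38475/529)z² - (76950/529)z - 1077300/529) + (0)
Last nonzero remainder: -(38475/529)z² - (76950/529)z - 1077300/529. Dividing through by -38475/529 gives the monic gcd z² + 2z + 28.
Cancel z² + 2z + 28 from numerator and denominator to get the reduced form.

(-z³ + 2z² + 6z + 108)/(z² - 4z - 21)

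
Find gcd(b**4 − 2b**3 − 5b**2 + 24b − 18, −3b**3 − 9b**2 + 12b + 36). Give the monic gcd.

b + 3

Repeated division with remainder:
  b**4 − 2b**3 − 5b**2 + 24b − 18 = (−(1/3)b + 5/3)(−3b**3 − 9b**2 + 12b + 36) + (14b**2 + 16b − 78)
  −3b**3 − 9b**2 + 12b + 36 = (−(3/14)b − 39/98)(14b**2 + 16b − 78) + ((81/49)b + 243/49)
  14b**2 + 16b − 78 = ((686/81)b − 1274/81)((81/49)b + 243/49) + (0)
Last nonzero remainder: (81/49)b + 243/49. Dividing through by 81/49 gives the monic gcd b + 3.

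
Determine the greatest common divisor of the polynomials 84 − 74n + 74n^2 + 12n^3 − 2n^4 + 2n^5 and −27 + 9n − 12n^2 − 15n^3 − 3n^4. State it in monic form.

3 − 2n + 2n^2 + n^3

Euclidean algorithm in ℚ[n]:
  2n^5 − 2n^4 + 12n^3 + 74n^2 − 74n + 84 = (−(2/3)n + 4)(−3n^4 − 15n^3 − 12n^2 + 9n − 27) + (64n^3 + 128n^2 − 128n + 192)
  −3n^4 − 15n^3 − 12n^2 + 9n − 27 = (−(3/64)n − 9/64)(64n^3 + 128n^2 − 128n + 192) + (0)
Last nonzero remainder: 64n^3 + 128n^2 − 128n + 192. Dividing through by 64 gives the monic gcd n^3 + 2n^2 − 2n + 3.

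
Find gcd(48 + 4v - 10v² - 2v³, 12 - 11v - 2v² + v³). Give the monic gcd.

3 + v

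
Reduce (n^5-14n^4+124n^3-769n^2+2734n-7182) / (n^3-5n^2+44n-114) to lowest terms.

(n^3-12n^2+62n-189)/(n-3)

Apply the Euclidean algorithm:
  n^5-14n^4+124n^3-769n^2+2734n-7182 = (n^2-9n+35)(n^3-5n^2+44n-114) + (-84n^2+168n-3192)
  n^3-5n^2+44n-114 = (-(1/84)n+1/28)(-84n^2+168n-3192) + (0)
Last nonzero remainder: -84n^2+168n-3192. Dividing through by -84 gives the monic gcd n^2-2n+38.
Cancel n^2-2n+38 from numerator and denominator to get the reduced form.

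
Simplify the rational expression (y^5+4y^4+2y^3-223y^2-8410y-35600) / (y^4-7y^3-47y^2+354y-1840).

(y^3+6y^2+94y+445)/(y^2-5y+23)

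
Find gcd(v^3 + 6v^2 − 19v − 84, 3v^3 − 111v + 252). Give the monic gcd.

Euclidean algorithm in ℚ[v]:
  v^3 + 6v^2 − 19v − 84 = (1/3)(3v^3 − 111v + 252) + (6v^2 + 18v − 168)
  3v^3 − 111v + 252 = ((1/2)v − 3/2)(6v^2 + 18v − 168) + (0)
Last nonzero remainder: 6v^2 + 18v − 168. Dividing through by 6 gives the monic gcd v^2 + 3v − 28.

v^2 + 3v − 28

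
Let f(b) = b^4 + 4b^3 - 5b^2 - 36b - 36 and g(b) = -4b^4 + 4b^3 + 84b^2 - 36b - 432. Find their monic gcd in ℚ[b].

Euclidean algorithm in ℚ[b]:
  b^4 + 4b^3 - 5b^2 - 36b - 36 = (-1/4)(-4b^4 + 4b^3 + 84b^2 - 36b - 432) + (5b^3 + 16b^2 - 45b - 144)
  -4b^4 + 4b^3 + 84b^2 - 36b - 432 = (-(4/5)b + 84/25)(5b^3 + 16b^2 - 45b - 144) + (-(144/25)b^2 + 1296/25)
  5b^3 + 16b^2 - 45b - 144 = (-(125/144)b - 25/9)(-(144/25)b^2 + 1296/25) + (0)
Last nonzero remainder: -(144/25)b^2 + 1296/25. Dividing through by -144/25 gives the monic gcd b^2 - 9.

b^2 - 9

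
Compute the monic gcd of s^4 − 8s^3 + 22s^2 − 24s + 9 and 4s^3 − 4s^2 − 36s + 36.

By polynomial division,
  s^4 − 8s^3 + 22s^2 − 24s + 9 = ((1/4)s − 7/4)(4s^3 − 4s^2 − 36s + 36) + (24s^2 − 96s + 72)
  4s^3 − 4s^2 − 36s + 36 = ((1/6)s + 1/2)(24s^2 − 96s + 72) + (0)
Last nonzero remainder: 24s^2 − 96s + 72. Dividing through by 24 gives the monic gcd s^2 − 4s + 3.

s^2 − 4s + 3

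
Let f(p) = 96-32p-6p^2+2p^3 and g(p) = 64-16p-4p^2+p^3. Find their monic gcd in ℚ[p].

-16+p^2

Apply the Euclidean algorithm:
  2p^3-6p^2-32p+96 = (2)(p^3-4p^2-16p+64) + (2p^2-32)
  p^3-4p^2-16p+64 = ((1/2)p-2)(2p^2-32) + (0)
Last nonzero remainder: 2p^2-32. Dividing through by 2 gives the monic gcd p^2-16.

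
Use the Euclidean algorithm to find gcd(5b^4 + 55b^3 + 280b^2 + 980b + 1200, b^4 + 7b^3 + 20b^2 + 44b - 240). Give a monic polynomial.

b^3 + 9b^2 + 38b + 120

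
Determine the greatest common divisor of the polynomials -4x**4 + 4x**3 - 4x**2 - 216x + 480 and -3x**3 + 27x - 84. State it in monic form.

x + 4

Apply the Euclidean algorithm:
  -4x**4 + 4x**3 - 4x**2 - 216x + 480 = ((4/3)x - 4/3)(-3x**3 + 27x - 84) + (-40x**2 - 68x + 368)
  -3x**3 + 27x - 84 = ((3/40)x - 51/400)(-40x**2 - 68x + 368) + (-(927/100)x - 927/25)
  -40x**2 - 68x + 368 = ((4000/927)x - 9200/927)(-(927/100)x - 927/25) + (0)
Last nonzero remainder: -(927/100)x - 927/25. Dividing through by -927/100 gives the monic gcd x + 4.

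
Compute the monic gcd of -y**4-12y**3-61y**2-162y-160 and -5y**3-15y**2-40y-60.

y+2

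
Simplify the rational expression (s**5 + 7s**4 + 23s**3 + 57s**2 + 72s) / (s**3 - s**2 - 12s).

Euclidean algorithm in ℚ[s]:
  s**5 + 7s**4 + 23s**3 + 57s**2 + 72s = (s**2 + 8s + 43)(s**3 - s**2 - 12s) + (196s**2 + 588s)
  s**3 - s**2 - 12s = ((1/196)s - 1/49)(196s**2 + 588s) + (0)
Last nonzero remainder: 196s**2 + 588s. Dividing through by 196 gives the monic gcd s**2 + 3s.
Cancel s**2 + 3s from numerator and denominator to get the reduced form.

(s**3 + 4s**2 + 11s + 24)/(s - 4)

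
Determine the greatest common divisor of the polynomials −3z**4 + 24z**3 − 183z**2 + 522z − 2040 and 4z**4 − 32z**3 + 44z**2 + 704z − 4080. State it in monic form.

By polynomial division,
  −3z**4 + 24z**3 − 183z**2 + 522z − 2040 = (−3/4)(4z**4 − 32z**3 + 44z**2 + 704z − 4080) + (−150z**2 + 1050z − 5100)
  4z**4 − 32z**3 + 44z**2 + 704z − 4080 = (−(2/75)z**2 + (2/75)z + 4/5)(−150z**2 + 1050z − 5100) + (0)
Last nonzero remainder: −150z**2 + 1050z − 5100. Dividing through by −150 gives the monic gcd z**2 − 7z + 34.

z**2 − 7z + 34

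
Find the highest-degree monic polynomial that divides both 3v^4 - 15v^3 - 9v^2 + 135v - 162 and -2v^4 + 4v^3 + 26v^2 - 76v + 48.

v^2 - 5v + 6

Euclidean algorithm in ℚ[v]:
  3v^4 - 15v^3 - 9v^2 + 135v - 162 = (-3/2)(-2v^4 + 4v^3 + 26v^2 - 76v + 48) + (-9v^3 + 30v^2 + 21v - 90)
  -2v^4 + 4v^3 + 26v^2 - 76v + 48 = ((2/9)v + 8/27)(-9v^3 + 30v^2 + 21v - 90) + ((112/9)v^2 - (560/9)v + 224/3)
  -9v^3 + 30v^2 + 21v - 90 = (-(81/112)v - 135/112)((112/9)v^2 - (560/9)v + 224/3) + (0)
Last nonzero remainder: (112/9)v^2 - (560/9)v + 224/3. Dividing through by 112/9 gives the monic gcd v^2 - 5v + 6.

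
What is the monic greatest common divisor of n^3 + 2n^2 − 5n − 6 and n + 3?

n + 3

By polynomial division,
  n^3 + 2n^2 − 5n − 6 = (n^2 − n − 2)(n + 3) + (0)
The last nonzero remainder n + 3 is already monic.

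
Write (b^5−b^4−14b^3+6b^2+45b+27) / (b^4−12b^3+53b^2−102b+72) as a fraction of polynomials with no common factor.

(b^3+5b^2+7b+3)/(b^2−6b+8)

Apply the Euclidean algorithm:
  b^5−b^4−14b^3+6b^2+45b+27 = (b+11)(b^4−12b^3+53b^2−102b+72) + (65b^3−475b^2+1095b−765)
  b^4−12b^3+53b^2−102b+72 = ((1/65)b−61/845)(65b^3−475b^2+1095b−765) + ((315/169)b^2−(1890/169)b+2835/169)
  65b^3−475b^2+1095b−765 = ((2197/63)b−2873/63)((315/169)b^2−(1890/169)b+2835/169) + (0)
Last nonzero remainder: (315/169)b^2−(1890/169)b+2835/169. Dividing through by 315/169 gives the monic gcd b^2−6b+9.
Cancel b^2−6b+9 from numerator and denominator to get the reduced form.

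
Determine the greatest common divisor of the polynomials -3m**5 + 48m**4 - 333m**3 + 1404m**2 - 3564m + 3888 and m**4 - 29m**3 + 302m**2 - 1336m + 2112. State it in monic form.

Repeated division with remainder:
  -3m**5 + 48m**4 - 333m**3 + 1404m**2 - 3564m + 3888 = (-3m - 39)(m**4 - 29m**3 + 302m**2 - 1336m + 2112) + (-558m**3 + 9174m**2 - 49332m + 86256)
  m**4 - 29m**3 + 302m**2 - 1336m + 2112 = (-(1/558)m + 584/25947)(-558m**3 + 9174m**2 - 49332m + 86256) + ((61480/8649)m**2 - (614800/8649)m + 491840/2883)
  -558m**3 + 9174m**2 - 49332m + 86256 = (-(2413071/30740)m + 15542253/30740)((61480/8649)m**2 - (614800/8649)m + 491840/2883) + (0)
Last nonzero remainder: (61480/8649)m**2 - (614800/8649)m + 491840/2883. Dividing through by 61480/8649 gives the monic gcd m**2 - 10m + 24.

m**2 - 10m + 24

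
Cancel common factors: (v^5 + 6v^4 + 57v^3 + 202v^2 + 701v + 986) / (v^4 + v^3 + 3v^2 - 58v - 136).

By polynomial division,
  v^5 + 6v^4 + 57v^3 + 202v^2 + 701v + 986 = (v + 5)(v^4 + v^3 + 3v^2 - 58v - 136) + (49v^3 + 245v^2 + 1127v + 1666)
  v^4 + v^3 + 3v^2 - 58v - 136 = ((1/49)v - 4/49)(49v^3 + 245v^2 + 1127v + 1666) + (0)
Last nonzero remainder: 49v^3 + 245v^2 + 1127v + 1666. Dividing through by 49 gives the monic gcd v^3 + 5v^2 + 23v + 34.
Cancel v^3 + 5v^2 + 23v + 34 from numerator and denominator to get the reduced form.

(v^2 + v + 29)/(v - 4)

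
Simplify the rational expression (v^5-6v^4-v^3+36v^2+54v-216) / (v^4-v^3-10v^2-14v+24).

(v^2-6v+9)/(v-1)

Repeated division with remainder:
  v^5-6v^4-v^3+36v^2+54v-216 = (v-5)(v^4-v^3-10v^2-14v+24) + (4v^3-40v-96)
  v^4-v^3-10v^2-14v+24 = ((1/4)v-1/4)(4v^3-40v-96) + (0)
Last nonzero remainder: 4v^3-40v-96. Dividing through by 4 gives the monic gcd v^3-10v-24.
Cancel v^3-10v-24 from numerator and denominator to get the reduced form.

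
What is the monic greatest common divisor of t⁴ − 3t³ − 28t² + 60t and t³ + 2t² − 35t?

By polynomial division,
  t⁴ − 3t³ − 28t² + 60t = (t − 5)(t³ + 2t² − 35t) + (17t² − 115t)
  t³ + 2t² − 35t = ((1/17)t + 149/289)(17t² − 115t) + ((7020/289)t)
  17t² − 115t = ((4913/7020)t − 6647/1404)((7020/289)t) + (0)
Last nonzero remainder: (7020/289)t. Dividing through by 7020/289 gives the monic gcd t.

t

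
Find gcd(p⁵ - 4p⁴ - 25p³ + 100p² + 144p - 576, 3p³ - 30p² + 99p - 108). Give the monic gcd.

p² - 7p + 12

Repeated division with remainder:
  p⁵ - 4p⁴ - 25p³ + 100p² + 144p - 576 = ((1/3)p² + 2p + 2/3)(3p³ - 30p² + 99p - 108) + (-42p² + 294p - 504)
  3p³ - 30p² + 99p - 108 = (-(1/14)p + 3/14)(-42p² + 294p - 504) + (0)
Last nonzero remainder: -42p² + 294p - 504. Dividing through by -42 gives the monic gcd p² - 7p + 12.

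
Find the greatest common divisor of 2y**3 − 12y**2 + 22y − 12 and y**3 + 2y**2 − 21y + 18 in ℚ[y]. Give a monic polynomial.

y**2 − 4y + 3

Euclidean algorithm in ℚ[y]:
  2y**3 − 12y**2 + 22y − 12 = (2)(y**3 + 2y**2 − 21y + 18) + (−16y**2 + 64y − 48)
  y**3 + 2y**2 − 21y + 18 = (−(1/16)y − 3/8)(−16y**2 + 64y − 48) + (0)
Last nonzero remainder: −16y**2 + 64y − 48. Dividing through by −16 gives the monic gcd y**2 − 4y + 3.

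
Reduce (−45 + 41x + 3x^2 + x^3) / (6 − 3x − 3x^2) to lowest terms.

Repeated division with remainder:
  x^3 + 3x^2 + 41x − 45 = (−(1/3)x − 2/3)(−3x^2 − 3x + 6) + (41x − 41)
  −3x^2 − 3x + 6 = (−(3/41)x − 6/41)(41x − 41) + (0)
Last nonzero remainder: 41x − 41. Dividing through by 41 gives the monic gcd x − 1.
Cancel x − 1 from numerator and denominator to get the reduced form.

(−45 − 4x − x^2)/(6 + 3x)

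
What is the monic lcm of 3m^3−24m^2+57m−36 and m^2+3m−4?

m^4−4m^3−13m^2+64m−48

Euclidean algorithm in ℚ[m]:
  3m^3−24m^2+57m−36 = (3m−33)(m^2+3m−4) + (168m−168)
  m^2+3m−4 = ((1/168)m+1/42)(168m−168) + (0)
Last nonzero remainder: 168m−168. Dividing through by 168 gives the monic gcd m−1.
Then lcm(f, g) = f·g / gcd(f, g); expanding and making the result monic gives the answer.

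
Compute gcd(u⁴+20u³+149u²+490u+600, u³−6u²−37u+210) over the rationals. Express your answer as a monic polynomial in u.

By polynomial division,
  u⁴+20u³+149u²+490u+600 = (u+26)(u³−6u²−37u+210) + (342u²+1242u−4860)
  u³−6u²−37u+210 = ((1/342)u−61/2166)(342u²+1242u−4860) + ((4400/361)u+26400/361)
  342u²+1242u−4860 = ((61731/2200)u−29241/440)((4400/361)u+26400/361) + (0)
Last nonzero remainder: (4400/361)u+26400/361. Dividing through by 4400/361 gives the monic gcd u+6.

u+6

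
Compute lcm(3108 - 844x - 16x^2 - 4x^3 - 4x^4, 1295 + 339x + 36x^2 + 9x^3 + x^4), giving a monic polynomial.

Euclidean algorithm in ℚ[x]:
  -4x^4 - 4x^3 - 16x^2 - 844x + 3108 = (-4)(x^4 + 9x^3 + 36x^2 + 339x + 1295) + (32x^3 + 128x^2 + 512x + 8288)
  x^4 + 9x^3 + 36x^2 + 339x + 1295 = ((1/32)x + 5/32)(32x^3 + 128x^2 + 512x + 8288) + (0)
Last nonzero remainder: 32x^3 + 128x^2 + 512x + 8288. Dividing through by 32 gives the monic gcd x^3 + 4x^2 + 16x + 259.
Then lcm(f, g) = f·g / gcd(f, g); expanding and making the result monic gives the answer.

-3885 + 278x + 231x^2 + 9x^3 + 6x^4 + x^5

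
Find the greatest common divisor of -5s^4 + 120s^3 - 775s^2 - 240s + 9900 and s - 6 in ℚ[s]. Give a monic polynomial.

s - 6

Euclidean algorithm in ℚ[s]:
  -5s^4 + 120s^3 - 775s^2 - 240s + 9900 = (-5s^3 + 90s^2 - 235s - 1650)(s - 6) + (0)
The last nonzero remainder s - 6 is already monic.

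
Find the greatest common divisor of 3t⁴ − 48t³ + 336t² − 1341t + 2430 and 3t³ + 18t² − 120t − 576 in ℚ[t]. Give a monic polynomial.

t − 6

Euclidean algorithm in ℚ[t]:
  3t⁴ − 48t³ + 336t² − 1341t + 2430 = (t − 22)(3t³ + 18t² − 120t − 576) + (852t² − 3405t − 10242)
  3t³ + 18t² − 120t − 576 = ((1/284)t + 2839/80656)(852t² − 3405t − 10242) + ((2896803/80656)t − 8690409/40328)
  852t² − 3405t − 10242 = ((22906304/965601)t + 45893264/965601)((2896803/80656)t − 8690409/40328) + (0)
Last nonzero remainder: (2896803/80656)t − 8690409/40328. Dividing through by 2896803/80656 gives the monic gcd t − 6.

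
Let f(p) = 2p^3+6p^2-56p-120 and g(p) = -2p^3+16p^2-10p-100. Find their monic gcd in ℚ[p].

By polynomial division,
  2p^3+6p^2-56p-120 = (-1)(-2p^3+16p^2-10p-100) + (22p^2-66p-220)
  -2p^3+16p^2-10p-100 = (-(1/11)p+5/11)(22p^2-66p-220) + (0)
Last nonzero remainder: 22p^2-66p-220. Dividing through by 22 gives the monic gcd p^2-3p-10.

p^2-3p-10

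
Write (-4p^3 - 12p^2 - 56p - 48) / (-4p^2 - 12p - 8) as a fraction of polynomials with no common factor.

(p^2 + 2p + 12)/(p + 2)

Euclidean algorithm in ℚ[p]:
  -4p^3 - 12p^2 - 56p - 48 = (p)(-4p^2 - 12p - 8) + (-48p - 48)
  -4p^2 - 12p - 8 = ((1/12)p + 1/6)(-48p - 48) + (0)
Last nonzero remainder: -48p - 48. Dividing through by -48 gives the monic gcd p + 1.
Cancel p + 1 from numerator and denominator to get the reduced form.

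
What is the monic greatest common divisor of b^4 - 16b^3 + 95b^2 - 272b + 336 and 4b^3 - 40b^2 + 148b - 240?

b^2 - 5b + 12

By polynomial division,
  b^4 - 16b^3 + 95b^2 - 272b + 336 = ((1/4)b - 3/2)(4b^3 - 40b^2 + 148b - 240) + (-2b^2 + 10b - 24)
  4b^3 - 40b^2 + 148b - 240 = (-2b + 10)(-2b^2 + 10b - 24) + (0)
Last nonzero remainder: -2b^2 + 10b - 24. Dividing through by -2 gives the monic gcd b^2 - 5b + 12.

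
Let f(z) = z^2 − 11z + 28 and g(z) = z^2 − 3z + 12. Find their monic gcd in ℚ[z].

1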